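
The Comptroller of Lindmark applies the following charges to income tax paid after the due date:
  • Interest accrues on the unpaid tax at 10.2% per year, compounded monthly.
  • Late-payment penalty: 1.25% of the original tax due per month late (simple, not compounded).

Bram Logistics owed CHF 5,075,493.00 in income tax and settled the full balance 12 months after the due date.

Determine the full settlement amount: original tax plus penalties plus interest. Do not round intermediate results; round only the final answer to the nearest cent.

Late-payment penalty: 12 × 1.25% × CHF 5,075,493.00 = CHF 761,323.95
Interest (10.2%/yr ÷ 12 = 0.85%/month): CHF 5,075,493.00 × ((1 + 0.0085)^12 − 1) = CHF 542,601.8064…
Total = CHF 5,075,493.00 + CHF 761,323.9500 + CHF 542,601.8064… = CHF 6,379,418.76

CHF 6,379,418.76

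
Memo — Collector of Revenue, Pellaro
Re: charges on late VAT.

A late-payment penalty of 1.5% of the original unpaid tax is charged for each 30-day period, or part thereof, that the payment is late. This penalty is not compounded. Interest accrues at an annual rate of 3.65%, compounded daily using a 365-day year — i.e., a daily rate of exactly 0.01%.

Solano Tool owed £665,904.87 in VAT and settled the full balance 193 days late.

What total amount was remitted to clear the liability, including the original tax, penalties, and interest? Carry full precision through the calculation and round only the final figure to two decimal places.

£748,801.01

Penalty periods: ⌈193/30⌉ = 7; penalty = 7 × 1.5% × £665,904.87 = £69,920.01…
Interest: £665,904.87 × ((1 + 0.0001)^193 − 1) = £665,904.87 × 0.01948647… = £12,976.1321…
Total = £665,904.87 + £69,920.0114… + £12,976.1321… = £748,801.01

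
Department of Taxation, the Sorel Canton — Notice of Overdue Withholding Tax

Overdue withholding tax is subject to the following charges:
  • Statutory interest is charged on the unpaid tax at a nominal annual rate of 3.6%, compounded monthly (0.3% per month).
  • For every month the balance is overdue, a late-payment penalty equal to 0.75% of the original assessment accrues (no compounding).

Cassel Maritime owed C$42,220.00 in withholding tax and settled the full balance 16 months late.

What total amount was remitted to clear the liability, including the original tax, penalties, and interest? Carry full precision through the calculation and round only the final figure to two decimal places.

C$49,359.20

Late-payment penalty: 16 × 0.75% × C$42,220.00 = C$5,066.40
Interest: C$42,220.00 × ((1 + 0.003)^16 − 1) = C$42,220.00 × 0.0490953… = C$2,072.8022…
Total = C$42,220.00 + C$5,066.4000 + C$2,072.8022… = C$49,359.20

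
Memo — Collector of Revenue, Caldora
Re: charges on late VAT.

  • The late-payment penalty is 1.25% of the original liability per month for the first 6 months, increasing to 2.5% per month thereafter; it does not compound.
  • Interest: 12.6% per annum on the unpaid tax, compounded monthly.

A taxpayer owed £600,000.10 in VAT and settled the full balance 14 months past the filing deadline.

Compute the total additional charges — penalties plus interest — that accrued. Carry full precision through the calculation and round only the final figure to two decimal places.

Penalty, months 1–6: 6 × 1.25% × £600,000.10 = £45,000.01…
Penalty, months 7–14: 8 × 2.5% × £600,000.10 = £120,000.02
Interest (12.6%/yr ÷ 12 = 1.05%/month): £600,000.10 × ((1 + 0.0105)^14 − 1) = £94,479.9471…
Penalties + interest = £165,000.0275 + £94,479.9471… = £259,479.97

£259,479.97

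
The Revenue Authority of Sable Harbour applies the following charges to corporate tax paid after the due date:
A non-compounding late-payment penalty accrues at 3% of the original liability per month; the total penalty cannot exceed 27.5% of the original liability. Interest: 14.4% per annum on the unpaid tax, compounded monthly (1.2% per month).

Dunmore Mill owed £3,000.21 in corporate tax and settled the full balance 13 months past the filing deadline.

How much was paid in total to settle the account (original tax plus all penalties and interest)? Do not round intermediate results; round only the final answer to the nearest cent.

£4,328.53

Penalty (uncapped): 13 × 3% × £3,000.21 = £1,170.08…; cap = 27.5% × £3,000.21 = £825.06… → penalty = £825.06…
Interest: £3,000.21 × ((1 + 0.012)^13 − 1) = £3,000.21 × 0.1677414… = £503.2593…
Total = £3,000.21 + £825.0578… + £503.2593… = £4,328.53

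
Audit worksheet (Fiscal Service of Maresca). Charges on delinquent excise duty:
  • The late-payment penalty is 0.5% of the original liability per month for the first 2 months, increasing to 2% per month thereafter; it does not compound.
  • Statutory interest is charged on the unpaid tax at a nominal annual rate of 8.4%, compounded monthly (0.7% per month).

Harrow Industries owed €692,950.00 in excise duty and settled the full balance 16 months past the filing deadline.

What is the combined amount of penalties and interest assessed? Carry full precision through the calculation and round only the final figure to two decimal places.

Penalty, months 1–2: 2 × 0.5% × €692,950.00 = €6,929.50
Penalty, months 3–16: 14 × 2% × €692,950.00 = €194,026.00
Interest: €692,950.00 × ((1 + 0.007)^16 − 1) = €692,950.00 × 0.1180765… = €81,821.1274…
Penalties + interest = €200,955.5000 + €81,821.1274… = €282,776.63

€282,776.63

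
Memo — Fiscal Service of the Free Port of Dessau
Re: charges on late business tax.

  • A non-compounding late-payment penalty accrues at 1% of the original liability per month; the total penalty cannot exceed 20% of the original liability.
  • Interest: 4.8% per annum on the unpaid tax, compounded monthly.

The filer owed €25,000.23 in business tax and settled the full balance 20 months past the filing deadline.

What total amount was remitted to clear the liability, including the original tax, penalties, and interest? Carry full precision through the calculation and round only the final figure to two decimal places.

€32,078.15

Penalty (uncapped): 20 × 1% × €25,000.23 = €5,000.05…; cap = 20% × €25,000.23 = €5,000.05… → penalty = €5,000.05…
Interest (4.8%/yr ÷ 12 = 0.4%/month): €25,000.23 × ((1 + 0.004)^20 − 1) = €2,077.8745…
Total = €25,000.23 + €5,000.0460 + €2,077.8745… = €32,078.15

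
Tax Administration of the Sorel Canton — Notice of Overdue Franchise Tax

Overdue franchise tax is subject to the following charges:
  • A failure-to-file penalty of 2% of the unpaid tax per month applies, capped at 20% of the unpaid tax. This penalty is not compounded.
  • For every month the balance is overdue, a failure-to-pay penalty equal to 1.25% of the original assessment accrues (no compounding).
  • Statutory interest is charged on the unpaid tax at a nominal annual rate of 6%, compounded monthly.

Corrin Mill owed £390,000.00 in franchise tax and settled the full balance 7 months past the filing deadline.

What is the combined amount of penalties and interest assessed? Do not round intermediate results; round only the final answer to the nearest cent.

Failure-to-file: 7 × 2% × £390,000.00 = £54,600.00 (under the 20% cap)
Failure-to-pay penalty = 1.25% × £390,000.00 × 7 mo = £34,125.00
Interest (6%/yr ÷ 12 = 0.5%/month): £390,000.00 × ((1 + 0.005)^7 − 1) = £13,856.4648…
Penalties + interest = £88,725.0000 + £13,856.4648… = £102,581.46

£102,581.46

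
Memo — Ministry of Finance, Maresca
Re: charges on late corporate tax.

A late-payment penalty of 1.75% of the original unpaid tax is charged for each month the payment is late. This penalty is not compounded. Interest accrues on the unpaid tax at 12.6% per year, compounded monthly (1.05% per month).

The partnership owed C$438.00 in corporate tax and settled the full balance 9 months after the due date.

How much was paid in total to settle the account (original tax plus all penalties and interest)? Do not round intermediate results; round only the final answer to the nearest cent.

Late-payment penalty = 1.75% × C$438.00 × 9 mo = C$68.99…
Interest: C$438.00 × ((1 + 0.0105)^9 − 1) = C$438.00 × 0.0985678… = C$43.1727…
Total = C$438.00 + C$68.9850 + C$43.1727… = C$550.16

C$550.16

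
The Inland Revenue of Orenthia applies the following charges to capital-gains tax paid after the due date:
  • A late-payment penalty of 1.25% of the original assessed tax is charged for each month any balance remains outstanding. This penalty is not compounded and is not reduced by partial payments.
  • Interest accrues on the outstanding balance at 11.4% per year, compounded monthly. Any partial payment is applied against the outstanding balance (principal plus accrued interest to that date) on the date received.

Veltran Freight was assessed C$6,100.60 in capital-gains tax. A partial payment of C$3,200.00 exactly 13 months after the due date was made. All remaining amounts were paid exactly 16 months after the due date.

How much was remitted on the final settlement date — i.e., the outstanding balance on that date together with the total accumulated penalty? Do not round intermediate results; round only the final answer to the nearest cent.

Monthly rate = 11.4% ÷ 12 = 0.95%
Balance at month 13: C$6,100.6000 × (1 + 0.0095)^13 = C$6,898.5013…
After C$3,200.00 payment: C$6,898.5013… − C$3,200.00 = C$3,698.5013…
Balance at month 16: C$3,698.5013… × (1 + 0.0095)^3 = C$3,804.9132…
Penalty: 16 × 1.25% × C$6,100.60 = C$1,220.12
Final settlement = outstanding balance + penalty = C$3,804.9132… + C$1,220.12 = C$5,025.03

C$5,025.03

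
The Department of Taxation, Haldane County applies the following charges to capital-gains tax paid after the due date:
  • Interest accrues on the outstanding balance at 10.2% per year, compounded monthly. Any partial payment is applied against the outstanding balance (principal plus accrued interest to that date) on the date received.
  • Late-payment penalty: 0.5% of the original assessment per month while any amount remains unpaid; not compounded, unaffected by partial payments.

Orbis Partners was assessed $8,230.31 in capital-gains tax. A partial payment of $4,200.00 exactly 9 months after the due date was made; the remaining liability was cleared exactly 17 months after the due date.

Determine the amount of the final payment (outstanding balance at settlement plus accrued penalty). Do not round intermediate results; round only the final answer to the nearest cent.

Monthly rate = 10.2% ÷ 12 = 0.85%
Balance at month 9: $8,230.3100 × (1 + 0.0085)^9 = $8,881.7658…
After $4,200.00 payment: $8,881.7658… − $4,200.00 = $4,681.7658…
Balance at month 17: $4,681.7658… × (1 + 0.0085)^8 = $5,009.7598…
Penalty: 17 × 0.5% × $8,230.31 = $699.58…
Final settlement = outstanding balance + penalty = $5,009.7598… + $699.58… = $5,709.34

$5,709.34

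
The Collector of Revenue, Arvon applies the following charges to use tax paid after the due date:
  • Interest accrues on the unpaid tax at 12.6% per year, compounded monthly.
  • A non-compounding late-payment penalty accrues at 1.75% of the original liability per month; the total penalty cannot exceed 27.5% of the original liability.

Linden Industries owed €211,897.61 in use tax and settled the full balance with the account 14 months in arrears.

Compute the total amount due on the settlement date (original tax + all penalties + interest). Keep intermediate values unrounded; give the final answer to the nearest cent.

€297,179.31

Penalty: 14 × 1.75% × €211,897.61 = €51,914.91… (below the 27.5% cap of €58,271.84…)
Interest (12.6%/yr ÷ 12 = 1.05%/month): €211,897.61 × ((1 + 0.0105)^14 − 1) = €33,366.7861…
Total = €211,897.61 + €51,914.9145… + €33,366.7861… = €297,179.31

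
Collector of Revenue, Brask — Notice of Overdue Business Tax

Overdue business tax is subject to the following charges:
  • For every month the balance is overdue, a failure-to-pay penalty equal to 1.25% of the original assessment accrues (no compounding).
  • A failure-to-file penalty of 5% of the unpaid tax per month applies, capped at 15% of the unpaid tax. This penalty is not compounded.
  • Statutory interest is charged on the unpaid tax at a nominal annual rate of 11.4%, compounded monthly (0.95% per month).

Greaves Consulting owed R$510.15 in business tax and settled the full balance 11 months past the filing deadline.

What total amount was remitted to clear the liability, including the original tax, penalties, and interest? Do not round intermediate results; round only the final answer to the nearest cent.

R$712.73

Failure-to-file: 11 × 5% × R$510.15 = R$280.58…, capped at 15% × R$510.15 = R$76.52…
Failure-to-pay penalty = 1.25% × R$510.15 × 11 mo = R$70.15…
Interest: R$510.15 × ((1 + 0.0095)^11 − 1) = R$510.15 × 0.1096079… = R$55.9165…
Total = R$510.15 + R$146.6681… + R$55.9165… = R$712.73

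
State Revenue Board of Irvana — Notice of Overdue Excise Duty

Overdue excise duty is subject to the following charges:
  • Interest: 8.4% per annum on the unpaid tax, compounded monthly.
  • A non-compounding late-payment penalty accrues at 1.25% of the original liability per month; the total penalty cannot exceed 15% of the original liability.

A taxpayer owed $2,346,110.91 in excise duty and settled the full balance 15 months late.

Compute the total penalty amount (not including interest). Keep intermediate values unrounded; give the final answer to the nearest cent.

Penalty (uncapped): 15 × 1.25% × $2,346,110.91 = $439,895.80…; cap = 15% × $2,346,110.91 = $351,916.64… → penalty = $351,916.64…

$351,916.64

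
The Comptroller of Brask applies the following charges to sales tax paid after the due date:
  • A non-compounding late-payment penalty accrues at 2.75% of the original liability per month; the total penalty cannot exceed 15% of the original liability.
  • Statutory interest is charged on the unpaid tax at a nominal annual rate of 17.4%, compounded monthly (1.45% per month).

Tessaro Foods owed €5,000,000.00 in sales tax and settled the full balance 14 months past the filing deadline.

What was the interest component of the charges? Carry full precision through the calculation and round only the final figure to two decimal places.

€1,116,440.05

Interest: €5,000,000.00 × ((1 + 0.0145)^14 − 1) = €5,000,000.00 × 0.2232880… = €1,116,440.0519…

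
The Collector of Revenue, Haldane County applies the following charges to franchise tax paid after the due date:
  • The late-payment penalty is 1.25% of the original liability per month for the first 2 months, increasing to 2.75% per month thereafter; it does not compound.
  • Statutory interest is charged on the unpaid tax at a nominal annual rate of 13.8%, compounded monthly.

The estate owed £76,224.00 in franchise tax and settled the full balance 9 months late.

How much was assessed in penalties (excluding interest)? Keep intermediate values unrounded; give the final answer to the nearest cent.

Penalty, months 1–2: 2 × 1.25% × £76,224.00 = £1,905.60
Penalty, months 3–9: 7 × 2.75% × £76,224.00 = £14,673.12
Total penalty = £1,905.60 + £14,673.12 = £16,578.72

£16,578.72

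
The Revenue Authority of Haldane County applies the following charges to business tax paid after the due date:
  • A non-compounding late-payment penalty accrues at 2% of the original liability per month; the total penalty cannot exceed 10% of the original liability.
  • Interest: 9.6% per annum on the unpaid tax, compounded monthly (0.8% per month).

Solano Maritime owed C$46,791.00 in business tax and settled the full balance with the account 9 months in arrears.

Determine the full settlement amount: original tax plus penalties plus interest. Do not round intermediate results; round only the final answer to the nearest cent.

Penalty (uncapped): 9 × 2% × C$46,791.00 = C$8,422.38; cap = 10% × C$46,791.00 = C$4,679.10 → penalty = C$4,679.10
Interest: C$46,791.00 × ((1 + 0.008)^9 − 1) = C$46,791.00 × 0.0743475… = C$3,478.7952…
Total = C$46,791.00 + C$4,679.1000 + C$3,478.7952… = C$54,948.90

C$54,948.90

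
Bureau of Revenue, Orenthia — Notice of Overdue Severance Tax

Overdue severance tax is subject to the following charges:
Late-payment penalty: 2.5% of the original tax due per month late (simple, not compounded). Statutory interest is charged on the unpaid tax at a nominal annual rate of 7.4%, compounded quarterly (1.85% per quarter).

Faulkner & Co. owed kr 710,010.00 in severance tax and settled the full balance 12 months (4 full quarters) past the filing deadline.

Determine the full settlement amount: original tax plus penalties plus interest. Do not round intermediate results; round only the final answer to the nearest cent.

kr 977,029.81

Late-payment penalty = 2.5% × kr 710,010.00 × 12 mo = kr 213,003.00
Interest: kr 710,010.00 × ((1 + 0.0185)^4 − 1) = kr 710,010.00 × 0.0760789… = kr 54,016.8108…
Total = kr 710,010.00 + kr 213,003.0000 + kr 54,016.8108… = kr 977,029.81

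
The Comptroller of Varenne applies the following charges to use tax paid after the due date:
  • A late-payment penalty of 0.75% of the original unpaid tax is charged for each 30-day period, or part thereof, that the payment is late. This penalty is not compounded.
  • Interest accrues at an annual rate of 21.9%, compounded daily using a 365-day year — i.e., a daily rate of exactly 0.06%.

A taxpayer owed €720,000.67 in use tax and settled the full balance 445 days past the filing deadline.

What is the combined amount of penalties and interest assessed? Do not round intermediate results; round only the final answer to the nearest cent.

Penalty periods: ⌈445/30⌉ = 15; penalty = 15 × 0.75% × €720,000.67 = €81,000.08…
Interest: €720,000.67 × ((1 + 0.0006)^445 − 1) = €720,000.67 × 0.30593588… = €220,274.0375…
Penalties + interest = €81,000.0754… + €220,274.0375… = €301,274.11

€301,274.11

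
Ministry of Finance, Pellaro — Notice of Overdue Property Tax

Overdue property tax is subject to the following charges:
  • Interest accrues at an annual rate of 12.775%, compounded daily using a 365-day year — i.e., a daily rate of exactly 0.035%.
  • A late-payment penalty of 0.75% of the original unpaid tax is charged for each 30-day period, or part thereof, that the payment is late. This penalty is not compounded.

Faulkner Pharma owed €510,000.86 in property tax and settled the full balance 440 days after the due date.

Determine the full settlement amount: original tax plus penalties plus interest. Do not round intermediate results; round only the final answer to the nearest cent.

€652,270.42

Penalty periods: ⌈440/30⌉ = 15; penalty = 15 × 0.75% × €510,000.86 = €57,375.10…
Interest: €510,000.86 × ((1 + 0.00035)^440 − 1) = €510,000.86 × 0.16645946… = €84,894.4665…
Total = €510,000.86 + €57,375.0968… + €84,894.4665… = €652,270.42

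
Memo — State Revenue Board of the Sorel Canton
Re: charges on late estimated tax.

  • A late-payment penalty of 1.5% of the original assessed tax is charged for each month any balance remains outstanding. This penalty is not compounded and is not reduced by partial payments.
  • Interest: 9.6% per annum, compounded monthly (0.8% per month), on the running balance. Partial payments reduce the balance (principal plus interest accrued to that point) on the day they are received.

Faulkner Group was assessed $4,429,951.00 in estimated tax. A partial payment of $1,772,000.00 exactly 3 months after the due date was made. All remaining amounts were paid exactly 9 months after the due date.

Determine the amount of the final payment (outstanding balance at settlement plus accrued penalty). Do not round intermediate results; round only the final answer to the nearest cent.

Balance at month 3: $4,429,951.0000 × (1 + 0.008)^3 = $4,537,122.6427…
After $1,772,000.00 payment: $4,537,122.6427… − $1,772,000.00 = $2,765,122.6427…
Balance at month 9: $2,765,122.6427… × (1 + 0.008)^6 = $2,900,531.5326…
Penalty: 9 × 1.5% × $4,429,951.00 = $598,043.39…
Final settlement = outstanding balance + penalty = $2,900,531.5326… + $598,043.39… = $3,498,574.92

$3,498,574.92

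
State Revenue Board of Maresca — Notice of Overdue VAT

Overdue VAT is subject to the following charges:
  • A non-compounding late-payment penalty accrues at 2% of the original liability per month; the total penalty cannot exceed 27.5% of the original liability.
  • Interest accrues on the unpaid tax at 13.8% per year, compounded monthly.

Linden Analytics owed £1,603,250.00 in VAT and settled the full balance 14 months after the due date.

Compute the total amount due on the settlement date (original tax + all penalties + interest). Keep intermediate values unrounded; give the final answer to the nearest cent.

£2,322,478.00

Penalty (uncapped): 14 × 2% × £1,603,250.00 = £448,910.00; cap = 27.5% × £1,603,250.00 = £440,893.75 → penalty = £440,893.75
Interest (13.8%/yr ÷ 12 = 1.15%/month): £1,603,250.00 × ((1 + 0.0115)^14 − 1) = £278,334.2456…
Total = £1,603,250.00 + £440,893.7500 + £278,334.2456… = £2,322,478.00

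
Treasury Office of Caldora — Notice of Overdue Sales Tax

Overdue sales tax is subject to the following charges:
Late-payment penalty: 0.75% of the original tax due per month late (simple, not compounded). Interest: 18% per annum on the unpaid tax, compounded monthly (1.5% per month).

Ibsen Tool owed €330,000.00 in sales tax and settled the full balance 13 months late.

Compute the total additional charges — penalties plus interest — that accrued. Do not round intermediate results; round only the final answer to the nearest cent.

€102,647.31

Late-payment penalty = 0.75% × €330,000.00 × 13 mo = €32,175.00
Interest: €330,000.00 × ((1 + 0.015)^13 − 1) = €330,000.00 × 0.2135524… = €70,472.3065…
Penalties + interest = €32,175.0000 + €70,472.3065… = €102,647.31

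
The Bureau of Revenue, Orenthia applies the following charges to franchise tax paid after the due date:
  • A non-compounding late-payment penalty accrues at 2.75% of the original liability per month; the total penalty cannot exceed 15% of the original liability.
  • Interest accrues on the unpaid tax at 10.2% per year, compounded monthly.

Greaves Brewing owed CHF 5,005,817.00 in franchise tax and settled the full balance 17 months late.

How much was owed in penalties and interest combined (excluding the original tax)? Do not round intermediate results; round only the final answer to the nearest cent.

CHF 1,525,554.31

Penalty (uncapped): 17 × 2.75% × CHF 5,005,817.00 = CHF 2,340,219.45…; cap = 15% × CHF 5,005,817.00 = CHF 750,872.55 → penalty = CHF 750,872.55
Interest (10.2%/yr ÷ 12 = 0.85%/month): CHF 5,005,817.00 × ((1 + 0.0085)^17 − 1) = CHF 774,681.7577…
Penalties + interest = CHF 750,872.5500 + CHF 774,681.7577… = CHF 1,525,554.31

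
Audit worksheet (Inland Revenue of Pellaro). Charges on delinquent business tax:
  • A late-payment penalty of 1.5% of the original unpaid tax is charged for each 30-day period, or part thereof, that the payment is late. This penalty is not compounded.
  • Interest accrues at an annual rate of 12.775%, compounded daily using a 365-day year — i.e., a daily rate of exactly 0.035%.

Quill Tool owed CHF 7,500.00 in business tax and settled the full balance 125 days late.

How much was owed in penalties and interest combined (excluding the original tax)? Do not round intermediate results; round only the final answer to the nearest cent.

Penalty periods: ⌈125/30⌉ = 5; penalty = 5 × 1.5% × CHF 7,500.00 = CHF 562.50
Interest: CHF 7,500.00 × ((1 + 0.00035)^125 − 1) = CHF 7,500.00 × 0.04471315… = CHF 335.3486…
Penalties + interest = CHF 562.5000 + CHF 335.3486… = CHF 897.85

CHF 897.85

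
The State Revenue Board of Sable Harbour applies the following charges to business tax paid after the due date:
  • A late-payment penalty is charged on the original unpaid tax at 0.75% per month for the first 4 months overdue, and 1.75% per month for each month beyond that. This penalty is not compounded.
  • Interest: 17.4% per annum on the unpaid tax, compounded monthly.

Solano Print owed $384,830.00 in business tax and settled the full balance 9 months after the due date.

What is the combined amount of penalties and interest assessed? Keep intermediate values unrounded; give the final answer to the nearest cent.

$98,451.34

Penalty, months 1–4: 4 × 0.75% × $384,830.00 = $11,544.90
Penalty, months 5–9: 5 × 1.75% × $384,830.00 = $33,672.63…
Interest (17.4%/yr ÷ 12 = 1.45%/month): $384,830.00 × ((1 + 0.0145)^9 − 1) = $53,233.8171…
Penalties + interest = $45,217.5250 + $53,233.8171… = $98,451.34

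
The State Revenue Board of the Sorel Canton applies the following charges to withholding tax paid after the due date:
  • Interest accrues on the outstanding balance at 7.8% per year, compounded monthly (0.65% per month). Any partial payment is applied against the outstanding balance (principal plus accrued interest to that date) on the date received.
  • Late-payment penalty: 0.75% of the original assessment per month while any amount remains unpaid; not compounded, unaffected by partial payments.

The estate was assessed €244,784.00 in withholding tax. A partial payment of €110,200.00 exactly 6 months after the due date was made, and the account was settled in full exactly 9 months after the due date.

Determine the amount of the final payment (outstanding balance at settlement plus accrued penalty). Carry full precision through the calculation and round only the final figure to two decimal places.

€163,641.90

Balance at month 6: €244,784.0000 × (1 + 0.0065)^6 = €254,487.0589…
After €110,200.00 payment: €254,487.0589… − €110,200.00 = €144,287.0589…
Balance at month 9: €144,287.0589… × (1 + 0.0065)^3 = €147,118.9846…
Penalty: 9 × 0.75% × €244,784.00 = €16,522.92
Final settlement = outstanding balance + penalty = €147,118.9846… + €16,522.92 = €163,641.90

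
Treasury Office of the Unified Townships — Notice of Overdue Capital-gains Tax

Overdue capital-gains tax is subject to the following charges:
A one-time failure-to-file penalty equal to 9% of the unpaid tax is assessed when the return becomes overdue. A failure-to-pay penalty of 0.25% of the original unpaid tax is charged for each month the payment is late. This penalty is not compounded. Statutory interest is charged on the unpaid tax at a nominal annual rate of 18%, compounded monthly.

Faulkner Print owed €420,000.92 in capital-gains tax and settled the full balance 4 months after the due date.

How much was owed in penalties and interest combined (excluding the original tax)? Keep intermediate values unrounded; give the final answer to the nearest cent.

Failure-to-file penalty: 9% × €420,000.92 = €37,800.08…
Failure-to-pay penalty: 4 × 0.25% × €420,000.92 = €4,200.01…
Interest (18%/yr ÷ 12 = 1.5%/month): €420,000.92 × ((1 + 0.015)^4 − 1) = €25,772.7477…
Penalties + interest = €42,000.0920 + €25,772.7477… = €67,772.84

€67,772.84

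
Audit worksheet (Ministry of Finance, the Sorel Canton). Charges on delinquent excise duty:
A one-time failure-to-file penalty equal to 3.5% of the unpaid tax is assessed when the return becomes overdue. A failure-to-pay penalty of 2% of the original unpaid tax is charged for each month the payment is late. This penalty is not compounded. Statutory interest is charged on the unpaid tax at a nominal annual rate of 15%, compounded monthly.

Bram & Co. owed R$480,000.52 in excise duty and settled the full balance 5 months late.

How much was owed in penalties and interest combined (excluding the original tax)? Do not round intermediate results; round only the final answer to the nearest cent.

R$95,559.54

Failure-to-file penalty: 3.5% × R$480,000.52 = R$16,800.02…
Failure-to-pay penalty: 5 × 2% × R$480,000.52 = R$48,000.05…
Interest (15%/yr ÷ 12 = 1.25%/month): R$480,000.52 × ((1 + 0.0125)^5 − 1) = R$30,759.4671…
Penalties + interest = R$64,800.0702 + R$30,759.4671… = R$95,559.54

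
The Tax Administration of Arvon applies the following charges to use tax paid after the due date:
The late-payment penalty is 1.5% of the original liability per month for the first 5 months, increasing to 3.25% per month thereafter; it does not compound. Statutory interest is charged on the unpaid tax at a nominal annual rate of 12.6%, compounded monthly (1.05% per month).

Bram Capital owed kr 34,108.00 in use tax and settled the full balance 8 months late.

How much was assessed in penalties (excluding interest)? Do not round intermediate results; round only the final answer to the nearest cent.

Penalty, months 1–5: 5 × 1.5% × kr 34,108.00 = kr 2,558.10
Penalty, months 6–8: 3 × 3.25% × kr 34,108.00 = kr 3,325.53
Total penalty = kr 2,558.10 + kr 3,325.53 = kr 5,883.63

kr 5,883.63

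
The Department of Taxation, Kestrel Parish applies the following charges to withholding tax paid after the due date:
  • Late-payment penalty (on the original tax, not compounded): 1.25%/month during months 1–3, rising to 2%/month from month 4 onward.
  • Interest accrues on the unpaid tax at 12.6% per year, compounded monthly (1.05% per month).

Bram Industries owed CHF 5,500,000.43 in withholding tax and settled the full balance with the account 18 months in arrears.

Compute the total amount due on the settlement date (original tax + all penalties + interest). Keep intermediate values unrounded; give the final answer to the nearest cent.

Penalty, months 1–3: 3 × 1.25% × CHF 5,500,000.43 = CHF 206,250.02…
Penalty, months 4–18: 15 × 2% × CHF 5,500,000.43 = CHF 1,650,000.13…
Interest: CHF 5,500,000.43 × ((1 + 0.0105)^18 − 1) = CHF 5,500,000.43 × 0.2068512… = CHF 1,137,681.6083…
Total = CHF 5,500,000.43 + CHF 1,856,250.1451… + CHF 1,137,681.6083… = CHF 8,493,932.18

CHF 8,493,932.18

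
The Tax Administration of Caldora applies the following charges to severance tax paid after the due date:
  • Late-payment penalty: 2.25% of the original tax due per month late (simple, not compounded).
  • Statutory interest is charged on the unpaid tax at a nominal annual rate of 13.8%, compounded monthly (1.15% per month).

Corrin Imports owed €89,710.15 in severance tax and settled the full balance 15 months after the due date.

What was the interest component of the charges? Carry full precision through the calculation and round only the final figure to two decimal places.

Interest: €89,710.15 × ((1 + 0.0115)^15 − 1) = €89,710.15 × 0.1871027… = €16,785.0147…

€16,785.01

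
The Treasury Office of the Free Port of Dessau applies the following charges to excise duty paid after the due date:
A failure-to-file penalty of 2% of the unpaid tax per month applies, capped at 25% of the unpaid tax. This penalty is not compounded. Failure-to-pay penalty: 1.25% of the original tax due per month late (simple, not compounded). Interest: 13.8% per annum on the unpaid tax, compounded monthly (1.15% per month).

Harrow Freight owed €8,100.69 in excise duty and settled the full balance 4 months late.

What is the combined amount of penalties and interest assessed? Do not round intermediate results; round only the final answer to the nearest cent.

Failure-to-file: 4 × 2% × €8,100.69 = €648.06… (under the 25% cap)
Failure-to-pay penalty: 4 × 1.25% × €8,100.69 = €405.03…
Interest: €8,100.69 × ((1 + 0.0115)^4 − 1) = €8,100.69 × 0.0467996… = €379.1091…
Penalties + interest = €1,053.0897 + €379.1091… = €1,432.20

€1,432.20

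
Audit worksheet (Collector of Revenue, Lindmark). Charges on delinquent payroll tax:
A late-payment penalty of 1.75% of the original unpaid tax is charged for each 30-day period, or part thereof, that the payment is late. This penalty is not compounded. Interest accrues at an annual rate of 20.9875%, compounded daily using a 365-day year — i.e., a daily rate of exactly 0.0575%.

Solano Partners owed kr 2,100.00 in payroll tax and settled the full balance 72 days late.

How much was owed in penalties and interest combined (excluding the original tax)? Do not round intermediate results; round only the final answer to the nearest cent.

kr 198.99

Penalty periods: ⌈72/30⌉ = 3; penalty = 3 × 1.75% × kr 2,100.00 = kr 110.25
Interest: kr 2,100.00 × ((1 + 0.000575)^72 − 1) = kr 2,100.00 × 0.04225653… = kr 88.7387…
Penalties + interest = kr 110.2500 + kr 88.7387… = kr 198.99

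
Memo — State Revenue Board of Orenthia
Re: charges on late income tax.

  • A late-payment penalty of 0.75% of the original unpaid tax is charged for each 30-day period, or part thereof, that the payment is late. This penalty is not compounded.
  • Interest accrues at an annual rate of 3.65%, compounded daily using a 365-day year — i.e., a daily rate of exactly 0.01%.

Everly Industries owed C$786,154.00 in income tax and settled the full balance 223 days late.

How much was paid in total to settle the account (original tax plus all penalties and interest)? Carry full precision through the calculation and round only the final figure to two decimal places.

C$851,050.51

Penalty periods: ⌈223/30⌉ = 8; penalty = 8 × 0.75% × C$786,154.00 = C$47,169.24
Interest: C$786,154.00 × ((1 + 0.0001)^223 − 1) = C$786,154.00 × 0.02254936… = C$17,727.2723…
Total = C$786,154.00 + C$47,169.2400 + C$17,727.2723… = C$851,050.51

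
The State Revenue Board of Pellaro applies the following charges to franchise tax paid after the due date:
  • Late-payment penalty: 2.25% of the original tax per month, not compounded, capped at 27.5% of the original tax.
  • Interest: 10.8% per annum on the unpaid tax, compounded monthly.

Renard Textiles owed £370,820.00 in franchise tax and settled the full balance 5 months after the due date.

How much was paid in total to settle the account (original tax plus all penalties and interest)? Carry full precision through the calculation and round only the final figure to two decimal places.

£429,527.23

Penalty: 5 × 2.25% × £370,820.00 = £41,717.25 (below the 27.5% cap of £101,975.50)
Interest (10.8%/yr ÷ 12 = 0.9%/month): £370,820.00 × ((1 + 0.009)^5 − 1) = £16,989.9797…
Total = £370,820.00 + £41,717.2500 + £16,989.9797… = £429,527.23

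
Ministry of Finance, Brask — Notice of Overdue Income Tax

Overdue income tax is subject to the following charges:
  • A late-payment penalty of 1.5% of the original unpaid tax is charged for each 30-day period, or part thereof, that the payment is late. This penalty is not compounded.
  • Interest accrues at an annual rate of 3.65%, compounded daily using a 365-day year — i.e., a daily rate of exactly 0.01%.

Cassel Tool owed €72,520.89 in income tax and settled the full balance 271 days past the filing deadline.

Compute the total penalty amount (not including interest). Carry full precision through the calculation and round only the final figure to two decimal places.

Penalty periods: ⌈271/30⌉ = 10; penalty = 10 × 1.5% × €72,520.89 = €10,878.13…

€10,878.13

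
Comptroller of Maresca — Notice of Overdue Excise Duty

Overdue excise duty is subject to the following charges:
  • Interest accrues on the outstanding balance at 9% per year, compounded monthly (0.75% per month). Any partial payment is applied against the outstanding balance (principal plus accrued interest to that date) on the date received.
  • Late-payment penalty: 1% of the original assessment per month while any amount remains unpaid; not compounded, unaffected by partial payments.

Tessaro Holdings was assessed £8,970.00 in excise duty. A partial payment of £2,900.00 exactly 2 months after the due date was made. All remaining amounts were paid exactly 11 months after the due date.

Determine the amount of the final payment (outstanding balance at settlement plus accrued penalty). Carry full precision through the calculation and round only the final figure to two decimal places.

Balance at month 2: £8,970.0000 × (1 + 0.0075)^2 = £9,105.0546…
After £2,900.00 payment: £9,105.0546… − £2,900.00 = £6,205.0546…
Balance at month 11: £6,205.0546… × (1 + 0.0075)^9 = £6,636.6834…
Penalty: 11 × 1% × £8,970.00 = £986.70
Final settlement = outstanding balance + penalty = £6,636.6834… + £986.70 = £7,623.38

£7,623.38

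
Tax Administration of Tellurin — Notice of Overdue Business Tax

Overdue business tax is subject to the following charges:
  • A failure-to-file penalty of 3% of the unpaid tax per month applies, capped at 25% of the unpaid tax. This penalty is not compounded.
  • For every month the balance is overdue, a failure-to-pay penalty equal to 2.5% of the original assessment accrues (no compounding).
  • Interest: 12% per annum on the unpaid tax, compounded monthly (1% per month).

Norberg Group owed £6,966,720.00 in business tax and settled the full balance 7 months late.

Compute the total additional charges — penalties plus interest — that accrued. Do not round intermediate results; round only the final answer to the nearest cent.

Failure-to-file: 7 × 3% × £6,966,720.00 = £1,463,011.20 (under the 25% cap)
Failure-to-pay penalty: 7 × 2.5% × £6,966,720.00 = £1,219,176.00
Interest: £6,966,720.00 × ((1 + 0.01)^7 − 1) = £6,966,720.00 × 0.0721354… = £502,546.8002…
Penalties + interest = £2,682,187.2000 + £502,546.8002… = £3,184,734.00

£3,184,734.00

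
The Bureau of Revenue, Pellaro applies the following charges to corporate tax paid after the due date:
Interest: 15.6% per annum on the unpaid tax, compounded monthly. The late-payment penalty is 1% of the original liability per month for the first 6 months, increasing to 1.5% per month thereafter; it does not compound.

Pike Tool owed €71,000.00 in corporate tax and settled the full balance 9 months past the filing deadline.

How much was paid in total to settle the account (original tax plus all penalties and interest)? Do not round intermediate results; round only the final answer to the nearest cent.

Penalty, months 1–6: 6 × 1% × €71,000.00 = €4,260.00
Penalty, months 7–9: 3 × 1.5% × €71,000.00 = €3,195.00
Interest (15.6%/yr ÷ 12 = 1.3%/month): €71,000.00 × ((1 + 0.013)^9 − 1) = €8,752.3258…
Total = €71,000.00 + €7,455.0000 + €8,752.3258… = €87,207.33

€87,207.33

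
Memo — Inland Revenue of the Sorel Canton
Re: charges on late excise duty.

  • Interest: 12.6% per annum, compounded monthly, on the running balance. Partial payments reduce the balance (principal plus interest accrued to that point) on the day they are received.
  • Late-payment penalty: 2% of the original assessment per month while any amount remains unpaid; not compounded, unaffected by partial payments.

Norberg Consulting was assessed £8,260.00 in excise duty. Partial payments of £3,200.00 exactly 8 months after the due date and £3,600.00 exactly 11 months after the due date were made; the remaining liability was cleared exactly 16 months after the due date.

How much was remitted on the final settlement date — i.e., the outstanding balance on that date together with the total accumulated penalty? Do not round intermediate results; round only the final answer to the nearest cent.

£5,133.80

Monthly rate = 12.6% ÷ 12 = 1.05%
Balance at month 8: £8,260.0000 × (1 + 0.0105)^8 = £8,979.8812…
After £3,200.00 payment: £8,979.8812… − £3,200.00 = £5,779.8812…
Balance at month 11: £5,779.8812… × (1 + 0.0105)^3 = £5,963.8658…
After £3,600.00 payment: £5,963.8658… − £3,600.00 = £2,363.8658…
Balance at month 16: £2,363.8658… × (1 + 0.0105)^5 = £2,490.6024…
Penalty: 16 × 2% × £8,260.00 = £2,643.20
Final settlement = outstanding balance + penalty = £2,490.6024… + £2,643.20 = £5,133.80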